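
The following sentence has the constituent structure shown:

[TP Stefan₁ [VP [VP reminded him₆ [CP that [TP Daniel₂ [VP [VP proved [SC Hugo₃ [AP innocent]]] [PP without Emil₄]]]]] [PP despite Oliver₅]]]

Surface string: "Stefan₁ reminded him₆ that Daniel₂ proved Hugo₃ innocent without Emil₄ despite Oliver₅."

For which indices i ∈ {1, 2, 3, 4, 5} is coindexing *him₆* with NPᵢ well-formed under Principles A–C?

*him* is a pronoun, so Principle B applies: it must be free in its binding domain.
Binding domain of *him₆*: the matrix TP, whose subject is Stefan₁.
*Stefan₁* c-commands the pronoun within its binding domain → coindexation would violate Principle B.
*Daniel₂*: the pronoun c-commands this R-expression → coindexation would violate Principle C on *Daniel₂*.
*Hugo₃*: the pronoun c-commands this R-expression → coindexation would violate Principle C on *Hugo₃*.
*Emil₄*: the pronoun c-commands this R-expression → coindexation would violate Principle C on *Emil₄*.
*Oliver₅* and the pronoun do not c-command one another → neither Principle B nor Principle C is at stake; coindexation permitted.

{5}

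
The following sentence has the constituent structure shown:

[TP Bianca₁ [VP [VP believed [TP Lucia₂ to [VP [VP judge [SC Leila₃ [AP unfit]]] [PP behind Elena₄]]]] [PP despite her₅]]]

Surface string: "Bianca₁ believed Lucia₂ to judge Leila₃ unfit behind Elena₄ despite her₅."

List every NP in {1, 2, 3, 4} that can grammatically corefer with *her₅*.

*her* is a pronoun, so Principle B applies: it must be free in its binding domain.
Binding domain of *her₅*: the matrix TP, whose subject is Bianca₁.
*Bianca₁* c-commands the pronoun within its binding domain → coindexation would violate Principle B.
*Lucia₂* and the pronoun do not c-command one another → neither Principle B nor Principle C is at stake; coindexation permitted.
*Leila₃* and the pronoun do not c-command one another → neither Principle B nor Principle C is at stake; coindexation permitted.
*Elena₄* and the pronoun do not c-command one another → neither Principle B nor Principle C is at stake; coindexation permitted.

{2, 3, 4}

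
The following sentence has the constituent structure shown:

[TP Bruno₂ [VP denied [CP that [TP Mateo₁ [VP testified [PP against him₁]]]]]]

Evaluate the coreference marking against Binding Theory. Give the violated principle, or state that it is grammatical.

The two coindexed NPs are *Mateo₁* and *him₁*.
*him₁* is a pronoun. Its binding domain is the embedded TP, whose subject is Mateo₁.
*Mateo₁* c-commands it within that domain and carries the same index.
The pronoun is locally bound → Principle B violation.

Principle B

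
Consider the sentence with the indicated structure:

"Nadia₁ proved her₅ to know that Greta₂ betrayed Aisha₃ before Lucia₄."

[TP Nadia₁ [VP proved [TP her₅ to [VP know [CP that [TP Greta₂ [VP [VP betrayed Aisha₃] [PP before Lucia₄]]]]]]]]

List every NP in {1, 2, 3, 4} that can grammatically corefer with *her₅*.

none

*her* is a pronoun, so Principle B applies: it must be free in its binding domain.
Binding domain of *her₅*: the matrix TP, whose subject is Nadia₁.
*Nadia₁* c-commands the pronoun within its binding domain → coindexation would violate Principle B.
*Greta₂*: the pronoun c-commands this R-expression → coindexation would violate Principle C on *Greta₂*.
*Aisha₃*: the pronoun c-commands this R-expression → coindexation would violate Principle C on *Aisha₃*.
*Lucia₄*: the pronoun c-commands this R-expression → coindexation would violate Principle C on *Lucia₄*.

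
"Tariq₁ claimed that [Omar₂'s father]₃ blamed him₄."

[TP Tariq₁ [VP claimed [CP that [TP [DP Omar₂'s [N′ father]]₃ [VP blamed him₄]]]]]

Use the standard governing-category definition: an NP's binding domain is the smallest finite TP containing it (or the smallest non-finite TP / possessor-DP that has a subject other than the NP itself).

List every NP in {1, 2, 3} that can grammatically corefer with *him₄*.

*him* is a pronoun, so Principle B applies: it must be free in its binding domain.
Binding domain of *him₄*: the embedded TP, whose subject is [Omar₂'s father]₃.
*Tariq₁* c-commands the pronoun but from outside its binding domain, and is not c-commanded by it → coindexation permitted.
*Omar₂* and the pronoun do not c-command one another → neither Principle B nor Principle C is at stake; coindexation permitted.
*[Omar₂'s father]₃* c-commands the pronoun within its binding domain → coindexation would violate Principle B.

{1, 2}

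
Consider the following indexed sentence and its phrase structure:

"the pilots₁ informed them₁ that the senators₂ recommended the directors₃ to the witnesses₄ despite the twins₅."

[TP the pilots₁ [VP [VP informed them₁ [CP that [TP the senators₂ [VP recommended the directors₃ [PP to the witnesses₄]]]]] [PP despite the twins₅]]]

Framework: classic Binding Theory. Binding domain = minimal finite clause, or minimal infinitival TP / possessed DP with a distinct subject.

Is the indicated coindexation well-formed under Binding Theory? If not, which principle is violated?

Principle B

The two coindexed NPs are *the pilots₁* and *them₁*.
*them₁* is a pronoun. Its binding domain is the matrix TP, whose subject is the pilots₁.
*the pilots₁* c-commands it within that domain and carries the same index.
The pronoun is locally bound → Principle B violation.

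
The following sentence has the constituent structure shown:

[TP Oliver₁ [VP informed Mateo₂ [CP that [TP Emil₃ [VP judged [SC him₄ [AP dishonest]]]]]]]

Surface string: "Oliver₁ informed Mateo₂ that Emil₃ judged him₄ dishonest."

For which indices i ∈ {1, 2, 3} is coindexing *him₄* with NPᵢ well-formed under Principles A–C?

*him* is a pronoun, so Principle B applies: it must be free in its binding domain.
Binding domain of *him₄*: the embedded TP, whose subject is Emil₃.
*Oliver₁* c-commands the pronoun but from outside its binding domain, and is not c-commanded by it → coindexation permitted.
*Mateo₂* c-commands the pronoun but from outside its binding domain, and is not c-commanded by it → coindexation permitted.
*Emil₃* c-commands the pronoun within its binding domain → coindexation would violate Principle B.

{1, 2}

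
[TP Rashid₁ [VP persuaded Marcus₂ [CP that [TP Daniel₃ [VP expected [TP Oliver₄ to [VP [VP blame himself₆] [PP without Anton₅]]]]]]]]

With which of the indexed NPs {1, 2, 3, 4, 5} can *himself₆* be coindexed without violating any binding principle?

*himself* is an anaphor, so Principle A applies: it must be bound in its binding domain.
Binding domain of *himself₆*: the embedded TP, whose subject is Oliver₄.
*Rashid₁* c-commands the anaphor but is outside its binding domain → cannot satisfy Principle A.
*Marcus₂* c-commands the anaphor but is outside its binding domain → cannot satisfy Principle A.
*Daniel₃* c-commands the anaphor but is outside its binding domain → cannot satisfy Principle A.
*Oliver₄* c-commands the anaphor within its binding domain → licit binder.
*Anton₅* does not c-command the anaphor → cannot bind it.

{4}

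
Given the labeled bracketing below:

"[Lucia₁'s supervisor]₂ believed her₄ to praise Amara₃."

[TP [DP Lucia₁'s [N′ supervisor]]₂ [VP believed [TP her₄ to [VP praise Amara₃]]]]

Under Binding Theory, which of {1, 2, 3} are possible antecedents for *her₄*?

*her* is a pronoun, so Principle B applies: it must be free in its binding domain.
Binding domain of *her₄*: the matrix TP, whose subject is [Lucia₁'s supervisor]₂.
*Lucia₁* and the pronoun do not c-command one another → neither Principle B nor Principle C is at stake; coindexation permitted.
*[Lucia₁'s supervisor]₂* c-commands the pronoun within its binding domain → coindexation would violate Principle B.
*Amara₃*: the pronoun c-commands this R-expression → coindexation would violate Principle C on *Amara₃*.

{1}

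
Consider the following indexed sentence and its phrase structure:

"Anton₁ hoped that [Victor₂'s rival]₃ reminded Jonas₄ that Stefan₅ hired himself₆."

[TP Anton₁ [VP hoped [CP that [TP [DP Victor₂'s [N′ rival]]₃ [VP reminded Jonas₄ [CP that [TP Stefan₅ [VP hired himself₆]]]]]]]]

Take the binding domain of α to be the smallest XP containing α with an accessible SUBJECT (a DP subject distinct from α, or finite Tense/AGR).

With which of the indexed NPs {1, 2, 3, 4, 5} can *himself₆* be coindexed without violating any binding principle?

{5}

*himself* is an anaphor, so Principle A applies: it must be bound in its binding domain.
Binding domain of *himself₆*: the embedded TP, whose subject is Stefan₅.
*Anton₁* c-commands the anaphor but is outside its binding domain → cannot satisfy Principle A.
*Victor₂* does not c-command the anaphor → cannot bind it.
*[Victor₂'s rival]₃* c-commands the anaphor but is outside its binding domain → cannot satisfy Principle A.
*Jonas₄* c-commands the anaphor but is outside its binding domain → cannot satisfy Principle A.
*Stefan₅* c-commands the anaphor within its binding domain → licit binder.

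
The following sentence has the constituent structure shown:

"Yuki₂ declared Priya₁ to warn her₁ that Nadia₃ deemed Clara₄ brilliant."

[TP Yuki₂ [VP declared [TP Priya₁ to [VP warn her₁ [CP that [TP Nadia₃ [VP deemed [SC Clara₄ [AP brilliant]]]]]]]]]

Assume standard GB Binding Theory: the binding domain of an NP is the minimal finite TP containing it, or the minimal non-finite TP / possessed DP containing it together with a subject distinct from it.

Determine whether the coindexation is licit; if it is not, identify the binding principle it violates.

The two coindexed NPs are *Priya₁* and *her₁*.
*her₁* is a pronoun. Its binding domain is the embedded TP, whose subject is Priya₁.
*Priya₁* c-commands it within that domain and carries the same index.
The pronoun is locally bound → Principle B violation.

Principle B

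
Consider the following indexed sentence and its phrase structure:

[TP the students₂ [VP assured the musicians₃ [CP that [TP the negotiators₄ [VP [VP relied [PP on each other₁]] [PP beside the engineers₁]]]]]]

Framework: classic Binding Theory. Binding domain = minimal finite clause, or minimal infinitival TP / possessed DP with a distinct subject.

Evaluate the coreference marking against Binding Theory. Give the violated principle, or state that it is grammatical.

Principle A

The two coindexed NPs are *the engineers₁* and *each other₁*.
*each other₁* is an anaphor. Principle A requires it to be bound within its binding domain — the embedded TP, whose subject is the negotiators₄.
Within that domain it is c-commanded by *the negotiators₄*, which does not share its index.
*the engineers₁* does not c-command the anaphor at all.
The anaphor is unbound in its domain → Principle A violation.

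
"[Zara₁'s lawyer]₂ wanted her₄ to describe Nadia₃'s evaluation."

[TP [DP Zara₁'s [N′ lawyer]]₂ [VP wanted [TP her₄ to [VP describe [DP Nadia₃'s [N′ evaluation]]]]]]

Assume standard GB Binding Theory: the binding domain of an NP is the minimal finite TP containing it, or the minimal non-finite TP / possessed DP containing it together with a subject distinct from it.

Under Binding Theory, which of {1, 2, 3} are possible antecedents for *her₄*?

*her* is a pronoun, so Principle B applies: it must be free in its binding domain.
Binding domain of *her₄*: the matrix TP, whose subject is [Zara₁'s lawyer]₂.
*Zara₁* and the pronoun do not c-command one another → neither Principle B nor Principle C is at stake; coindexation permitted.
*[Zara₁'s lawyer]₂* c-commands the pronoun within its binding domain → coindexation would violate Principle B.
*Nadia₃*: the pronoun c-commands this R-expression → coindexation would violate Principle C on *Nadia₃*.

{1}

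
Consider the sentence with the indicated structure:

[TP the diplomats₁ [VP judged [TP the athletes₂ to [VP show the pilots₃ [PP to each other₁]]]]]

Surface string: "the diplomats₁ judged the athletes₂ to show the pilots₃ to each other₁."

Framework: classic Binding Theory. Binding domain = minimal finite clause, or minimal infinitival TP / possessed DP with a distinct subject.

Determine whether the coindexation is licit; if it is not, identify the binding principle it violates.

The two coindexed NPs are *the diplomats₁* and *each other₁*.
*each other₁* is an anaphor. Principle A requires it to be bound within its binding domain — the embedded TP, whose subject is the athletes₂.
Within that domain it is c-commanded by *the athletes₂*, *the pilots₃*, none of which share its index.
*the diplomats₁* does c-command the anaphor, but from outside its binding domain.
The anaphor is unbound in its domain → Principle A violation.

Principle A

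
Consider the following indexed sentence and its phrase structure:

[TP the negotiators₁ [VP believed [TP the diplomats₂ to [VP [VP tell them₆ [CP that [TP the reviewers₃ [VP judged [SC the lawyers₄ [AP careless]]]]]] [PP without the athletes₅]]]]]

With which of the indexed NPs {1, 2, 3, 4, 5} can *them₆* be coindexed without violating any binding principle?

{1, 5}

*them* is a pronoun, so Principle B applies: it must be free in its binding domain.
Binding domain of *them₆*: the embedded TP, whose subject is the diplomats₂.
*the negotiators₁* c-commands the pronoun but from outside its binding domain, and is not c-commanded by it → coindexation permitted.
*the diplomats₂* c-commands the pronoun within its binding domain → coindexation would violate Principle B.
*the reviewers₃*: the pronoun c-commands this R-expression → coindexation would violate Principle C on *the reviewers₃*.
*the lawyers₄*: the pronoun c-commands this R-expression → coindexation would violate Principle C on *the lawyers₄*.
*the athletes₅* and the pronoun do not c-command one another → neither Principle B nor Principle C is at stake; coindexation permitted.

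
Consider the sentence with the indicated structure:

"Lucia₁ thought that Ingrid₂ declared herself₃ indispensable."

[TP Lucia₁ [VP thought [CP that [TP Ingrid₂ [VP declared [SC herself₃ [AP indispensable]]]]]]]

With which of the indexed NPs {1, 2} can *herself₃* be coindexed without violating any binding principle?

*herself* is an anaphor, so Principle A applies: it must be bound in its binding domain.
Binding domain of *herself₃*: the embedded TP, whose subject is Ingrid₂.
*Lucia₁* c-commands the anaphor but is outside its binding domain → cannot satisfy Principle A.
*Ingrid₂* c-commands the anaphor within its binding domain → licit binder.

{2}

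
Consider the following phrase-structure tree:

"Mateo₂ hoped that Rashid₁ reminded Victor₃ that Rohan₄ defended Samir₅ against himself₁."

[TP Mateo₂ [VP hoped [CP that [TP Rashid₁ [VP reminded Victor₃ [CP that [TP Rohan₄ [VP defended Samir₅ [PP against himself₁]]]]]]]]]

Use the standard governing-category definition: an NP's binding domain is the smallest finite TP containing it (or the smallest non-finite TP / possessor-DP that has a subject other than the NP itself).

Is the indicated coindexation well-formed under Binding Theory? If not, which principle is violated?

Principle A

The two coindexed NPs are *Rashid₁* and *himself₁*.
*himself₁* is an anaphor. Principle A requires it to be bound within its binding domain — the embedded TP, whose subject is Rohan₄.
Within that domain it is c-commanded by *Rohan₄*, *Samir₅*, none of which share its index.
*Rashid₁* does c-command the anaphor, but from outside its binding domain.
The anaphor is unbound in its domain → Principle A violation.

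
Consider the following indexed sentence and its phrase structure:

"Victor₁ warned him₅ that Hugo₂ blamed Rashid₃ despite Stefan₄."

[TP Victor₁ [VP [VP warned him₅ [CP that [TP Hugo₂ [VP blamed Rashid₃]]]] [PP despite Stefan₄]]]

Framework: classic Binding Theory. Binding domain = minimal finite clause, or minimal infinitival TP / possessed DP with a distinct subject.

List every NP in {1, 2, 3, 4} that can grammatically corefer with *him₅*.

{4}

*him* is a pronoun, so Principle B applies: it must be free in its binding domain.
Binding domain of *him₅*: the matrix TP, whose subject is Victor₁.
*Victor₁* c-commands the pronoun within its binding domain → coindexation would violate Principle B.
*Hugo₂*: the pronoun c-commands this R-expression → coindexation would violate Principle C on *Hugo₂*.
*Rashid₃*: the pronoun c-commands this R-expression → coindexation would violate Principle C on *Rashid₃*.
*Stefan₄* and the pronoun do not c-command one another → neither Principle B nor Principle C is at stake; coindexation permitted.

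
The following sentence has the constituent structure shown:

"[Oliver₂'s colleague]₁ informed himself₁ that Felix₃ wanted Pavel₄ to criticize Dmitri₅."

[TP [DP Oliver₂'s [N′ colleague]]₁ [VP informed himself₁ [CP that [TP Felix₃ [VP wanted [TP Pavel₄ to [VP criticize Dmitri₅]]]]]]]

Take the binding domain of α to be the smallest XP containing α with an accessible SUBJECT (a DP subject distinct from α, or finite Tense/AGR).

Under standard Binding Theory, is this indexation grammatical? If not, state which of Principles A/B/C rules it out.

The two coindexed NPs are *[Oliver₂'s colleague]₁* and *himself₁*.
*himself₁* is an anaphor; its binding domain is the matrix TP, whose subject is [Oliver₂'s colleague]₁. *[Oliver₂'s colleague]₁* c-commands it within that domain and shares its index, so Principle A is satisfied.
*[Oliver₂'s colleague]₁* is an R-expression; *himself₁* does not c-command it, and no other NP shares its index, so Principle C is satisfied.
All principles are respected.

grammatical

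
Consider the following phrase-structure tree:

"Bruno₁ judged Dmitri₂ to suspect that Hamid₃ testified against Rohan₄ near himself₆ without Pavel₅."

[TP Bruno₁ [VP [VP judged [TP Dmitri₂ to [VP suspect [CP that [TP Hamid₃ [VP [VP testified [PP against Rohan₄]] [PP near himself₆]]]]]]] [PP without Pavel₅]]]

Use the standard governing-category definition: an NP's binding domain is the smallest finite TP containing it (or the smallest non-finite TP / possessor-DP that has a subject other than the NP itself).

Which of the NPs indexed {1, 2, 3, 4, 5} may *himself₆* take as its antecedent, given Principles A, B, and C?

{3}

*himself* is an anaphor, so Principle A applies: it must be bound in its binding domain.
Binding domain of *himself₆*: the embedded TP, whose subject is Hamid₃.
*Bruno₁* c-commands the anaphor but is outside its binding domain → cannot satisfy Principle A.
*Dmitri₂* c-commands the anaphor but is outside its binding domain → cannot satisfy Principle A.
*Hamid₃* c-commands the anaphor within its binding domain → licit binder.
*Rohan₄* does not c-command the anaphor → cannot bind it.
*Pavel₅* does not c-command the anaphor → cannot bind it.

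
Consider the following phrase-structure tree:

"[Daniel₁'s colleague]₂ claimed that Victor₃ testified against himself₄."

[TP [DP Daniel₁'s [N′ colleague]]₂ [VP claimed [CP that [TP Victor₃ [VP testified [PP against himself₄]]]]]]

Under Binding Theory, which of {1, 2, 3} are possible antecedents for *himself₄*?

{3}

*himself* is an anaphor, so Principle A applies: it must be bound in its binding domain.
Binding domain of *himself₄*: the embedded TP, whose subject is Victor₃.
*Daniel₁* does not c-command the anaphor → cannot bind it.
*[Daniel₁'s colleague]₂* c-commands the anaphor but is outside its binding domain → cannot satisfy Principle A.
*Victor₃* c-commands the anaphor within its binding domain → licit binder.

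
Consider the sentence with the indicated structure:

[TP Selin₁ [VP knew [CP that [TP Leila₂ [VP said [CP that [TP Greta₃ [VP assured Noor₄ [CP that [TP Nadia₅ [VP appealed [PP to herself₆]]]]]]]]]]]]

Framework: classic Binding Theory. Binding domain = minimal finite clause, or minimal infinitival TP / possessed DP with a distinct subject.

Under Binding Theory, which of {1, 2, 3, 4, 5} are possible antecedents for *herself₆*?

{5}

*herself* is an anaphor, so Principle A applies: it must be bound in its binding domain.
Binding domain of *herself₆*: the embedded TP, whose subject is Nadia₅.
*Selin₁* c-commands the anaphor but is outside its binding domain → cannot satisfy Principle A.
*Leila₂* c-commands the anaphor but is outside its binding domain → cannot satisfy Principle A.
*Greta₃* c-commands the anaphor but is outside its binding domain → cannot satisfy Principle A.
*Noor₄* c-commands the anaphor but is outside its binding domain → cannot satisfy Principle A.
*Nadia₅* c-commands the anaphor within its binding domain → licit binder.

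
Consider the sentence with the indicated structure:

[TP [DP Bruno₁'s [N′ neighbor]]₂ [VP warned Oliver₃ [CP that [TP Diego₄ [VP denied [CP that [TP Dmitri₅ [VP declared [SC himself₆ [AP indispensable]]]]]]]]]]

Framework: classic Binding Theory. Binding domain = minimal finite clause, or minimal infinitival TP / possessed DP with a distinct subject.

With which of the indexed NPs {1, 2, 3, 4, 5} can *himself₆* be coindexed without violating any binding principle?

{5}

*himself* is an anaphor, so Principle A applies: it must be bound in its binding domain.
Binding domain of *himself₆*: the embedded TP, whose subject is Dmitri₅.
*Bruno₁* does not c-command the anaphor → cannot bind it.
*[Bruno₁'s neighbor]₂* c-commands the anaphor but is outside its binding domain → cannot satisfy Principle A.
*Oliver₃* c-commands the anaphor but is outside its binding domain → cannot satisfy Principle A.
*Diego₄* c-commands the anaphor but is outside its binding domain → cannot satisfy Principle A.
*Dmitri₅* c-commands the anaphor within its binding domain → licit binder.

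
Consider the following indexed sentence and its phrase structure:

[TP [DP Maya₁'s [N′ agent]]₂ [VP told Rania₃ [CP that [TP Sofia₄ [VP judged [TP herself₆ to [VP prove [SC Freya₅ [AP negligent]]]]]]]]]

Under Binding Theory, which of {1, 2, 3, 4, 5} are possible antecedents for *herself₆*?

{4}

*herself* is an anaphor, so Principle A applies: it must be bound in its binding domain.
Binding domain of *herself₆*: the embedded TP, whose subject is Sofia₄.
*Maya₁* does not c-command the anaphor → cannot bind it.
*[Maya₁'s agent]₂* c-commands the anaphor but is outside its binding domain → cannot satisfy Principle A.
*Rania₃* c-commands the anaphor but is outside its binding domain → cannot satisfy Principle A.
*Sofia₄* c-commands the anaphor within its binding domain → licit binder.
*Freya₅* does not c-command the anaphor → cannot bind it.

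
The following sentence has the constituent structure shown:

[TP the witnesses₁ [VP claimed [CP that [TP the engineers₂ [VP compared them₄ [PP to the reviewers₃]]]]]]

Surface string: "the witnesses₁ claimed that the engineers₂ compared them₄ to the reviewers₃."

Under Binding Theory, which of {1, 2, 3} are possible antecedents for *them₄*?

*them* is a pronoun, so Principle B applies: it must be free in its binding domain.
Binding domain of *them₄*: the embedded TP, whose subject is the engineers₂.
*the witnesses₁* c-commands the pronoun but from outside its binding domain, and is not c-commanded by it → coindexation permitted.
*the engineers₂* c-commands the pronoun within its binding domain → coindexation would violate Principle B.
*the reviewers₃*: the pronoun c-commands this R-expression → coindexation would violate Principle C on *the reviewers₃*.

{1}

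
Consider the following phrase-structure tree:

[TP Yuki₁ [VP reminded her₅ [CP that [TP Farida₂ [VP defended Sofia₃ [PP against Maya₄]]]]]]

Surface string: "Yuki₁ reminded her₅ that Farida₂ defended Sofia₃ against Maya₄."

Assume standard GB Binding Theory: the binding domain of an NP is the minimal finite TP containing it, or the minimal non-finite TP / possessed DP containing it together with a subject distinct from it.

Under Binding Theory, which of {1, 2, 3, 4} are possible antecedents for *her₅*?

none

*her* is a pronoun, so Principle B applies: it must be free in its binding domain.
Binding domain of *her₅*: the matrix TP, whose subject is Yuki₁.
*Yuki₁* c-commands the pronoun within its binding domain → coindexation would violate Principle B.
*Farida₂*: the pronoun c-commands this R-expression → coindexation would violate Principle C on *Farida₂*.
*Sofia₃*: the pronoun c-commands this R-expression → coindexation would violate Principle C on *Sofia₃*.
*Maya₄*: the pronoun c-commands this R-expression → coindexation would violate Principle C on *Maya₄*.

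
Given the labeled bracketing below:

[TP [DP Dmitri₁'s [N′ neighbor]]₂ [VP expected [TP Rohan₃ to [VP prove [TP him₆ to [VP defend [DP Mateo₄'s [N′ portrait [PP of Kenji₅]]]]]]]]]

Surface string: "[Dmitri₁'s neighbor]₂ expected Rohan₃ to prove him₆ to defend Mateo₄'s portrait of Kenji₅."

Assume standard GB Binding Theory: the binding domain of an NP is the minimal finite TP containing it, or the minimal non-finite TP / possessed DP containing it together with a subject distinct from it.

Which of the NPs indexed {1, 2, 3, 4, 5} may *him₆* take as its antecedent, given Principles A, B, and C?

{1, 2}

*him* is a pronoun, so Principle B applies: it must be free in its binding domain.
Binding domain of *him₆*: the embedded TP, whose subject is Rohan₃.
*Dmitri₁* and the pronoun do not c-command one another → neither Principle B nor Principle C is at stake; coindexation permitted.
*[Dmitri₁'s neighbor]₂* c-commands the pronoun but from outside its binding domain, and is not c-commanded by it → coindexation permitted.
*Rohan₃* c-commands the pronoun within its binding domain → coindexation would violate Principle B.
*Mateo₄*: the pronoun c-commands this R-expression → coindexation would violate Principle C on *Mateo₄*.
*Kenji₅*: the pronoun c-commands this R-expression → coindexation would violate Principle C on *Kenji₅*.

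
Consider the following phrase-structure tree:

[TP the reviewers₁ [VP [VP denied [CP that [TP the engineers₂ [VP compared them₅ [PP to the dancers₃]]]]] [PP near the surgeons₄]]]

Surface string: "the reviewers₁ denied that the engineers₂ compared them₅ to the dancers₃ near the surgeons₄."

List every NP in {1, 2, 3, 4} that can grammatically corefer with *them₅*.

*them* is a pronoun, so Principle B applies: it must be free in its binding domain.
Binding domain of *them₅*: the embedded TP, whose subject is the engineers₂.
*the reviewers₁* c-commands the pronoun but from outside its binding domain, and is not c-commanded by it → coindexation permitted.
*the engineers₂* c-commands the pronoun within its binding domain → coindexation would violate Principle B.
*the dancers₃*: the pronoun c-commands this R-expression → coindexation would violate Principle C on *the dancers₃*.
*the surgeons₄* and the pronoun do not c-command one another → neither Principle B nor Principle C is at stake; coindexation permitted.

{1, 4}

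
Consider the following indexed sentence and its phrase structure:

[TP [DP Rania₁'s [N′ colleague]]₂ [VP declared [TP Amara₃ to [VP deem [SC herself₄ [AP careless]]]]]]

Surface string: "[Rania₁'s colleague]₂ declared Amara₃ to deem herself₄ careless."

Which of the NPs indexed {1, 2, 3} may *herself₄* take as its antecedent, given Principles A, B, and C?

{3}

*herself* is an anaphor, so Principle A applies: it must be bound in its binding domain.
Binding domain of *herself₄*: the embedded TP, whose subject is Amara₃.
*Rania₁* does not c-command the anaphor → cannot bind it.
*[Rania₁'s colleague]₂* c-commands the anaphor but is outside its binding domain → cannot satisfy Principle A.
*Amara₃* c-commands the anaphor within its binding domain → licit binder.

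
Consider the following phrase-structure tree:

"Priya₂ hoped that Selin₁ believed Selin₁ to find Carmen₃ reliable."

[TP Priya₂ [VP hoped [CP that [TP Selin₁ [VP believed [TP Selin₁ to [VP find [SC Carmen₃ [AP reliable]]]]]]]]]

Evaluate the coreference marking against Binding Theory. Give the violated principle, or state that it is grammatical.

The two coindexed NPs are *Selin₁* (the lower occurrence) and *Selin₁* (the higher occurrence).
*Selin₁* (the lower occurrence) is an R-expression. Principle C requires it to be free everywhere.
*Selin₁* (the higher occurrence) c-commands it and carries the same index.
The R-expression is bound → Principle C violation.

Principle C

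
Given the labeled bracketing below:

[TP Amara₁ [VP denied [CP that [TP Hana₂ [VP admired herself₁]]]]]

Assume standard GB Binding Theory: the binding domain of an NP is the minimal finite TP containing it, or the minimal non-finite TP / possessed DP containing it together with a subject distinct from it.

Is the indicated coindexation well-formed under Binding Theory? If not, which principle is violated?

The two coindexed NPs are *Amara₁* and *herself₁*.
*herself₁* is an anaphor. Principle A requires it to be bound within its binding domain — the embedded TP, whose subject is Hana₂.
Within that domain it is c-commanded by *Hana₂*, which does not share its index.
*Amara₁* does c-command the anaphor, but from outside its binding domain.
The anaphor is unbound in its domain → Principle A violation.

Principle A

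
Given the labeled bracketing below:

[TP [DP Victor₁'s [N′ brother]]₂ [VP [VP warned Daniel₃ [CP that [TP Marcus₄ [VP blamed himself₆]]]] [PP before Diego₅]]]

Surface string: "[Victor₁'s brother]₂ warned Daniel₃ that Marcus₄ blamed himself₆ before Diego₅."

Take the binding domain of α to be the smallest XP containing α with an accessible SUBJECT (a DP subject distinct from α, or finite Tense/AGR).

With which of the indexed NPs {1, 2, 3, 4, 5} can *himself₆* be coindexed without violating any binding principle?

*himself* is an anaphor, so Principle A applies: it must be bound in its binding domain.
Binding domain of *himself₆*: the embedded TP, whose subject is Marcus₄.
*Victor₁* does not c-command the anaphor → cannot bind it.
*[Victor₁'s brother]₂* c-commands the anaphor but is outside its binding domain → cannot satisfy Principle A.
*Daniel₃* c-commands the anaphor but is outside its binding domain → cannot satisfy Principle A.
*Marcus₄* c-commands the anaphor within its binding domain → licit binder.
*Diego₅* does not c-command the anaphor → cannot bind it.

{4}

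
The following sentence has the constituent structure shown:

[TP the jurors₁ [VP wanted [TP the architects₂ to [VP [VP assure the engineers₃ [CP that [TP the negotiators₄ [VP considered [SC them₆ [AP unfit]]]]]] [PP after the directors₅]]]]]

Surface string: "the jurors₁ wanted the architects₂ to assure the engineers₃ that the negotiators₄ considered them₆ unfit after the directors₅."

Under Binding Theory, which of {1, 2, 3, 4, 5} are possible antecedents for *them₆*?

{1, 2, 3, 5}

*them* is a pronoun, so Principle B applies: it must be free in its binding domain.
Binding domain of *them₆*: the embedded TP, whose subject is the negotiators₄.
*the jurors₁* c-commands the pronoun but from outside its binding domain, and is not c-commanded by it → coindexation permitted.
*the architects₂* c-commands the pronoun but from outside its binding domain, and is not c-commanded by it → coindexation permitted.
*the engineers₃* c-commands the pronoun but from outside its binding domain, and is not c-commanded by it → coindexation permitted.
*the negotiators₄* c-commands the pronoun within its binding domain → coindexation would violate Principle B.
*the directors₅* and the pronoun do not c-command one another → neither Principle B nor Principle C is at stake; coindexation permitted.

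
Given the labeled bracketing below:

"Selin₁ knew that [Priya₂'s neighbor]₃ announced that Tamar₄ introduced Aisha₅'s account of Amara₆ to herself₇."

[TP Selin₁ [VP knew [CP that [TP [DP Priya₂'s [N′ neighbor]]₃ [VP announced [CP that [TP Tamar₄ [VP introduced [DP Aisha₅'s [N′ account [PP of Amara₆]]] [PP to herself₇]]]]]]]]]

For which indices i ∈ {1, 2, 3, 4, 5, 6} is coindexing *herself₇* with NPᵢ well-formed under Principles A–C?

{4}

*herself* is an anaphor, so Principle A applies: it must be bound in its binding domain.
Binding domain of *herself₇*: the embedded TP, whose subject is Tamar₄.
*Selin₁* c-commands the anaphor but is outside its binding domain → cannot satisfy Principle A.
*Priya₂* does not c-command the anaphor → cannot bind it.
*[Priya₂'s neighbor]₃* c-commands the anaphor but is outside its binding domain → cannot satisfy Principle A.
*Tamar₄* c-commands the anaphor within its binding domain → licit binder.
*Aisha₅* does not c-command the anaphor → cannot bind it.
*Amara₆* does not c-command the anaphor → cannot bind it.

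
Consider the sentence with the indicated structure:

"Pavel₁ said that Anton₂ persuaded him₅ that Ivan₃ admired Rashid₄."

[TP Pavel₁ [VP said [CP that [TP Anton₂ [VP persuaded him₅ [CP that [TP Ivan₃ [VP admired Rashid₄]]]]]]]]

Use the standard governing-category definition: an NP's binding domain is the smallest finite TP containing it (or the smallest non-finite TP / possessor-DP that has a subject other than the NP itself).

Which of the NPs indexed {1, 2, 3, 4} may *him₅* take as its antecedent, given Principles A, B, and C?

*him* is a pronoun, so Principle B applies: it must be free in its binding domain.
Binding domain of *him₅*: the embedded TP, whose subject is Anton₂.
*Pavel₁* c-commands the pronoun but from outside its binding domain, and is not c-commanded by it → coindexation permitted.
*Anton₂* c-commands the pronoun within its binding domain → coindexation would violate Principle B.
*Ivan₃*: the pronoun c-commands this R-expression → coindexation would violate Principle C on *Ivan₃*.
*Rashid₄*: the pronoun c-commands this R-expression → coindexation would violate Principle C on *Rashid₄*.

{1}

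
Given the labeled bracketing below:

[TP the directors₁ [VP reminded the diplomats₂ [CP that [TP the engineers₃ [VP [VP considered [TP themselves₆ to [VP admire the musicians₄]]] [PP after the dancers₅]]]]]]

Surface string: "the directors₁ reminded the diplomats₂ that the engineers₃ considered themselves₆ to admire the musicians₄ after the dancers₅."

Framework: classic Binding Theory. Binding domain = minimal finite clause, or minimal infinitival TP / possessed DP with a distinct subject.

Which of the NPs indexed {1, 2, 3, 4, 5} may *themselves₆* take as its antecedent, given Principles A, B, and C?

{3}

*themselves* is an anaphor, so Principle A applies: it must be bound in its binding domain.
Binding domain of *themselves₆*: the embedded TP, whose subject is the engineers₃.
*the directors₁* c-commands the anaphor but is outside its binding domain → cannot satisfy Principle A.
*the diplomats₂* c-commands the anaphor but is outside its binding domain → cannot satisfy Principle A.
*the engineers₃* c-commands the anaphor within its binding domain → licit binder.
*the musicians₄* does not c-command the anaphor → cannot bind it.
*the dancers₅* does not c-command the anaphor → cannot bind it.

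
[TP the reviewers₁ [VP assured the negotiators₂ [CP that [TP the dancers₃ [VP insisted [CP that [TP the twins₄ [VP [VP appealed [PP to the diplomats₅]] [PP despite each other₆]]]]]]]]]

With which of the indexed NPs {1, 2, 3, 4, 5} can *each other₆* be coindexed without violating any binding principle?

{4}

*each other* is an anaphor, so Principle A applies: it must be bound in its binding domain.
Binding domain of *each other₆*: the embedded TP, whose subject is the twins₄.
*the reviewers₁* c-commands the anaphor but is outside its binding domain → cannot satisfy Principle A.
*the negotiators₂* c-commands the anaphor but is outside its binding domain → cannot satisfy Principle A.
*the dancers₃* c-commands the anaphor but is outside its binding domain → cannot satisfy Principle A.
*the twins₄* c-commands the anaphor within its binding domain → licit binder.
*the diplomats₅* does not c-command the anaphor → cannot bind it.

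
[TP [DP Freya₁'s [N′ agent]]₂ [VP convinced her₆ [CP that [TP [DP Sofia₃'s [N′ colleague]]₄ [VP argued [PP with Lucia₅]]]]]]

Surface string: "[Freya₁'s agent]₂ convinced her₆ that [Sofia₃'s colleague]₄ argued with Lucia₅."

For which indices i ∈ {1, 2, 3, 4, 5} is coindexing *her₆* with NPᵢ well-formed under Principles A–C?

{1}

*her* is a pronoun, so Principle B applies: it must be free in its binding domain.
Binding domain of *her₆*: the matrix TP, whose subject is [Freya₁'s agent]₂.
*Freya₁* and the pronoun do not c-command one another → neither Principle B nor Principle C is at stake; coindexation permitted.
*[Freya₁'s agent]₂* c-commands the pronoun within its binding domain → coindexation would violate Principle B.
*Sofia₃*: the pronoun c-commands this R-expression → coindexation would violate Principle C on *Sofia₃*.
*[Sofia₃'s colleague]₄*: the pronoun c-commands this R-expression → coindexation would violate Principle C on *[Sofia₃'s colleague]₄*.
*Lucia₅*: the pronoun c-commands this R-expression → coindexation would violate Principle C on *Lucia₅*.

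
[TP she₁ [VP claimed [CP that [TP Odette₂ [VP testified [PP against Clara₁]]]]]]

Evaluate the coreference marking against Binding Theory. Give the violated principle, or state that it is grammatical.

Principle C

The two coindexed NPs are *she₁* and *Clara₁*.
*Clara₁* is an R-expression. Principle C requires it to be free everywhere.
*she₁* c-commands it and carries the same index.
The R-expression is bound → Principle C violation.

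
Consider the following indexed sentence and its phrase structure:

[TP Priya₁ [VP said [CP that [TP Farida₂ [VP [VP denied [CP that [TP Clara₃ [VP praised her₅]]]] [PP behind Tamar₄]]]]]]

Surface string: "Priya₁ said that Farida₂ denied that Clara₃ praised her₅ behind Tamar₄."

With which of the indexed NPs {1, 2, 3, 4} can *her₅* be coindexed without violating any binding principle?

{1, 2, 4}

*her* is a pronoun, so Principle B applies: it must be free in its binding domain.
Binding domain of *her₅*: the embedded TP, whose subject is Clara₃.
*Priya₁* c-commands the pronoun but from outside its binding domain, and is not c-commanded by it → coindexation permitted.
*Farida₂* c-commands the pronoun but from outside its binding domain, and is not c-commanded by it → coindexation permitted.
*Clara₃* c-commands the pronoun within its binding domain → coindexation would violate Principle B.
*Tamar₄* and the pronoun do not c-command one another → neither Principle B nor Principle C is at stake; coindexation permitted.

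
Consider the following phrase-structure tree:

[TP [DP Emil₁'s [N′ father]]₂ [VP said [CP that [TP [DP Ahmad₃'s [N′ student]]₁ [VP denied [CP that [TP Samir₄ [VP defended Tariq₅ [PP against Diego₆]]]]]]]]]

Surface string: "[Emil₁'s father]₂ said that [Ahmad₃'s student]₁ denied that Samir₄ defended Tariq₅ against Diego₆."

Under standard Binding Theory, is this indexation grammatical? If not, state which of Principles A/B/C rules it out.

grammatical

The two coindexed NPs are *[Ahmad₃'s student]₁* and *Emil₁*.
*Emil₁* is an R-expression; no coindexed NP c-commands it, so Principle C holds.
*[Ahmad₃'s student]₁* is an R-expression; *Emil₁* does not c-command it, and no other NP shares its index, so Principle C is satisfied.
All principles are respected.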